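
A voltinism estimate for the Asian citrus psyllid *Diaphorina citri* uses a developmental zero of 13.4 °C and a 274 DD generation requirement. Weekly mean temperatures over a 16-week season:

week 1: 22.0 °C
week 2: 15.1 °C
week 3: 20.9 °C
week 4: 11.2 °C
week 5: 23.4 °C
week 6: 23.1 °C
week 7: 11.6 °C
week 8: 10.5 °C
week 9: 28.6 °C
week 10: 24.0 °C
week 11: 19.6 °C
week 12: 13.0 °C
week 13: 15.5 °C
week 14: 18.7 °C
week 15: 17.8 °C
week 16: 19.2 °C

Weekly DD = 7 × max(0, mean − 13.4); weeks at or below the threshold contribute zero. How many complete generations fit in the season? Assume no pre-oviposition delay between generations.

Weekly DD (7 × max(0, T̄ − 13.4)): 60.2, 11.9, 52.5, 0.0, 70.0, 67.9, 0.0, 0.0, 106.4, 74.2, 43.4, 0.0, 14.7, 37.1, 30.8, 40.6.
Season total = 609.7 DD.
Complete generations = ⌊609.7 / 274⌋ = 2.

2 generations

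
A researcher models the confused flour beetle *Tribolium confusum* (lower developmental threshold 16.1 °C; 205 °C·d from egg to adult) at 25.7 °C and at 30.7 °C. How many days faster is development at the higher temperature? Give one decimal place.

At 25.7 °C: 205 / (25.7 − 16.1) = 205 / 9.6 = 21.354 d.
At 30.7 °C: 205 / (30.7 − 16.1) = 205 / 14.6 = 14.041 d.
Difference = |21.354 − 14.041| = 7.313 ≈ 7.3 days.

7.3 days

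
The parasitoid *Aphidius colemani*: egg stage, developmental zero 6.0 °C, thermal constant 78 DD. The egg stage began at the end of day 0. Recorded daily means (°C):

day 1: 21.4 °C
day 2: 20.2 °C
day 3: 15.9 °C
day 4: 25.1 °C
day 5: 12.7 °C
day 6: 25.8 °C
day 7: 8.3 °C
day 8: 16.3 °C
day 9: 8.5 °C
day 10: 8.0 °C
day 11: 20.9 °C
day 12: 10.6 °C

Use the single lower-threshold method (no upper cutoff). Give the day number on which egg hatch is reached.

day 6

Daily DD above 6.0 °C: 15.4, 14.2, 9.9, 19.1, 6.7, 19.8, 2.3, 10.3, 2.5, 2.0, 14.9, 4.6.
Cumulative: 15.4, 29.6, 39.5, 58.6, 65.3, 85.1, 87.4, 97.7, 100.2, 102.2, 117.1, 121.7.
The total first reaches 78 DD on day 6.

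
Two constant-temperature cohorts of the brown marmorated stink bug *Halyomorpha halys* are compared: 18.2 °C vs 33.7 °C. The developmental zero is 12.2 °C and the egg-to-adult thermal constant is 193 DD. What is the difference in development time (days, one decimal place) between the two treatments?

At 18.2 °C: 193 / (18.2 − 12.2) = 193 / 6.0 = 32.167 d.
At 33.7 °C: 193 / (33.7 − 12.2) = 193 / 21.5 = 8.977 d.
Difference = |32.167 − 8.977| = 23.190 ≈ 23.2 days.

23.2 days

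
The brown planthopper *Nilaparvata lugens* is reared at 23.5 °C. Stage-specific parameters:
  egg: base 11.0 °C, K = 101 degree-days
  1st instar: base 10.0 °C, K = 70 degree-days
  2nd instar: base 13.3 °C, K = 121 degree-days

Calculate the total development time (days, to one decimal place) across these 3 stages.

25.1 days

egg: 101 / (23.5 − 11.0) = 101 / 12.5 = 8.080 d.
1st instar: 70 / (23.5 − 10.0) = 70 / 13.5 = 5.185 d.
2nd instar: 121 / (23.5 − 13.3) = 121 / 10.2 = 11.863 d.
Sum = 25.128 ≈ 25.1 days.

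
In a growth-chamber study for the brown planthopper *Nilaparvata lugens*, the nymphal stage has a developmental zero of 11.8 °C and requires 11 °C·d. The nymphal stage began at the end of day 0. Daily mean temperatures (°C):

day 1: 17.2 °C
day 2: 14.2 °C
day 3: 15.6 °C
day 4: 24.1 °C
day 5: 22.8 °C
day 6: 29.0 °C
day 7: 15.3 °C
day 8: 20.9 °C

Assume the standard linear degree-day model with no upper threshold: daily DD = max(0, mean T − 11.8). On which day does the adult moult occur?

Daily DD above 11.8 °C: 5.4, 2.4, 3.8, 12.3, 11.0, 17.2, 3.5, 9.1.
Cumulative: 5.4, 7.8, 11.6, 23.9, 34.9, 52.1, 55.6, 64.7.
The total first reaches 11 DD on day 3.

day 3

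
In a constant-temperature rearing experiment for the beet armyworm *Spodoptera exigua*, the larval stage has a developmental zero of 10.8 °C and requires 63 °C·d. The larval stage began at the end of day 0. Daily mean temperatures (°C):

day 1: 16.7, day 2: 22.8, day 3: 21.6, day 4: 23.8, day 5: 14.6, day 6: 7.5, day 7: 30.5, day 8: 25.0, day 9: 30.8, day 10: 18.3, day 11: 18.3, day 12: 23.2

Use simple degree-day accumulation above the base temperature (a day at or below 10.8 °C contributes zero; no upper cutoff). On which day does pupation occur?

Daily DD above 10.8 °C: 5.9, 12.0, 10.8, 13.0, 3.8, 0.0, 19.7, 14.2, 20.0, 7.5, 7.5, 12.4.
Cumulative: 5.9, 17.9, 28.7, 41.7, 45.5, 45.5, 65.2, 79.4, 99.4, 106.9, 114.4, 126.8.
The total first reaches 63 DD on day 7.

day 7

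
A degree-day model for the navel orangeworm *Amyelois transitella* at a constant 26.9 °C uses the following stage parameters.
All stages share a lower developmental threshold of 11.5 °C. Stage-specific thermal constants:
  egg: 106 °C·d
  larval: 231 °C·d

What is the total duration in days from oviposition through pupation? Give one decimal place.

Daily accumulation at 26.9 °C = 26.9 − 11.5 = 15.4 DD/day.
Total K = 106 + 231 = 337 DD.
Total duration = 337 / 15.4 = 21.883 ≈ 21.9 days.

21.9 days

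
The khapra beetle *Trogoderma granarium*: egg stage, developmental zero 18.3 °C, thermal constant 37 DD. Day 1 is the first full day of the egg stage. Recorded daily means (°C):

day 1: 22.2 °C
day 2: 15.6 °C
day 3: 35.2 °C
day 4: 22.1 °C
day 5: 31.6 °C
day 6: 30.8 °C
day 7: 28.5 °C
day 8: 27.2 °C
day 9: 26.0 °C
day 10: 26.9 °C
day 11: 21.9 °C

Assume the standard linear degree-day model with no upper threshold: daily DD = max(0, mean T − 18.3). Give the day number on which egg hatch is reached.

Daily DD above 18.3 °C: 3.9, 0.0, 16.9, 3.8, 13.3, 12.5, 10.2, 8.9, 7.7, 8.6, 3.6.
Cumulative: 3.9, 3.9, 20.8, 24.6, 37.9, 50.4, 60.6, 69.5, 77.2, 85.8, 89.4.
The total first reaches 37 DD on day 5.

day 5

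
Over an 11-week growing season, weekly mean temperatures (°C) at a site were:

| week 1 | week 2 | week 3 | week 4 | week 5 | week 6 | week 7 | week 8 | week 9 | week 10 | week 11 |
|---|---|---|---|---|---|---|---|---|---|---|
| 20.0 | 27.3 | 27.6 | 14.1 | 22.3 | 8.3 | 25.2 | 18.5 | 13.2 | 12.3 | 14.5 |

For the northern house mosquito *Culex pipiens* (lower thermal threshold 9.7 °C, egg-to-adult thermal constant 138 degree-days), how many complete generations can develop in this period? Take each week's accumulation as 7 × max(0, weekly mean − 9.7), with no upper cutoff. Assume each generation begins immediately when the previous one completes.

4 generations

Weekly DD (7 × max(0, T̄ − 9.7)): 72.1, 123.2, 125.3, 30.8, 88.2, 0.0, 108.5, 61.6, 24.5, 18.2, 33.6.
Season total = 686.0 DD.
Complete generations = ⌊686.0 / 138⌋ = 4.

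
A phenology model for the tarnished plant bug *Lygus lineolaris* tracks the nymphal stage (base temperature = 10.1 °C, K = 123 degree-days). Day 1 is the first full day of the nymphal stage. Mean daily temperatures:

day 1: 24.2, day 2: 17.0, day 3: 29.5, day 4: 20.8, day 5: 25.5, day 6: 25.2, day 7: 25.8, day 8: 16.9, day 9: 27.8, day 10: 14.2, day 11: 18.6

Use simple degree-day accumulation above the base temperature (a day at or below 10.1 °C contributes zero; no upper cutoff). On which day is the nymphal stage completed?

day 10

Daily DD above 10.1 °C: 14.1, 6.9, 19.4, 10.7, 15.4, 15.1, 15.7, 6.8, 17.7, 4.1, 8.5.
Cumulative: 14.1, 21.0, 40.4, 51.1, 66.5, 81.6, 97.3, 104.1, 121.8, 125.9, 134.4.
The total first reaches 123 DD on day 10.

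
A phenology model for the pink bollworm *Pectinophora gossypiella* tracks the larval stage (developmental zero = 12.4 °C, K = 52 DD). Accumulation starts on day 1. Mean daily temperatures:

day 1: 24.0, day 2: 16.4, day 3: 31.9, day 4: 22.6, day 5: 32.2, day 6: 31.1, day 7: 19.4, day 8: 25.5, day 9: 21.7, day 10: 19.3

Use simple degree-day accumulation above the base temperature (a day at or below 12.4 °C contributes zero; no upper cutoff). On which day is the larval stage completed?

Daily DD above 12.4 °C: 11.6, 4.0, 19.5, 10.2, 19.8, 18.7, 7.0, 13.1, 9.3, 6.9.
Cumulative: 11.6, 15.6, 35.1, 45.3, 65.1, 83.8, 90.8, 103.9, 113.2, 120.1.
The total first reaches 52 DD on day 5.

day 5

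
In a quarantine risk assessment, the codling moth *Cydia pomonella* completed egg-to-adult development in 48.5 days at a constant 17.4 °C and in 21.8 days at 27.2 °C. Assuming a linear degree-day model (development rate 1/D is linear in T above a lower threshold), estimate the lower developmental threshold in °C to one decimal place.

Under the model K = D·(T − T_b), so D₁·(T₁ − T_b) = D₂·(T₂ − T_b).
48.5·(17.4 − T_b) = 21.8·(27.2 − T_b)
T_b = (48.5·17.4 − 21.8·27.2) / (48.5 − 21.8) = 250.94 / 26.7 = 9.399 °C ≈ 9.4 °C.

9.4 °C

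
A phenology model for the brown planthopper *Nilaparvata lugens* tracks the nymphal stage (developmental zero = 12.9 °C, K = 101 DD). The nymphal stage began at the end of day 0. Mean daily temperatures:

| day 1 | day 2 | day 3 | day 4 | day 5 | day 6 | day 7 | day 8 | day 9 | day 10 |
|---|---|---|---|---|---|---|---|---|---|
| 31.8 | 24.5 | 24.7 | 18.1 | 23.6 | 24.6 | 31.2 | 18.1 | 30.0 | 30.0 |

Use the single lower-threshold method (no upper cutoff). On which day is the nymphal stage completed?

day 9

Daily DD above 12.9 °C: 18.9, 11.6, 11.8, 5.2, 10.7, 11.7, 18.3, 5.2, 17.1, 17.1.
Cumulative: 18.9, 30.5, 42.3, 47.5, 58.2, 69.9, 88.2, 93.4, 110.5, 127.6.
The total first reaches 101 DD on day 9.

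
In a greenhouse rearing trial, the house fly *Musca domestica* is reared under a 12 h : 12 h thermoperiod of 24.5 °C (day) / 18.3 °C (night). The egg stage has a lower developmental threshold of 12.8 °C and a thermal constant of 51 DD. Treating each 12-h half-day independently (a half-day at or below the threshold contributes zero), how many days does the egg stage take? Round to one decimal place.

Day half: max(0, 24.5 − 12.8) × 0.5 = 11.7 × 0.5 = 5.85 DD.
Night half: max(0, 18.3 − 12.8) × 0.5 = 5.5 × 0.5 = 2.75 DD.
Per 24 h: 8.60 DD/day.
Duration = 51 / 8.60 = 5.930 ≈ 5.9 days.

5.9 days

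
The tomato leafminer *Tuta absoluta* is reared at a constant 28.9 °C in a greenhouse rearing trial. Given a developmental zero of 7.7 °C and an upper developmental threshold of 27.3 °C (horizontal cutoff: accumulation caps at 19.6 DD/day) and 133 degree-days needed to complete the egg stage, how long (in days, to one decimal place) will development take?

Temperature 28.9 °C exceeds the upper threshold, so daily accumulation caps at 27.3 − 7.7 = 19.6 DD/day.
Duration = 133 / 19.6 = 6.786 ≈ 6.8 days.

6.8 days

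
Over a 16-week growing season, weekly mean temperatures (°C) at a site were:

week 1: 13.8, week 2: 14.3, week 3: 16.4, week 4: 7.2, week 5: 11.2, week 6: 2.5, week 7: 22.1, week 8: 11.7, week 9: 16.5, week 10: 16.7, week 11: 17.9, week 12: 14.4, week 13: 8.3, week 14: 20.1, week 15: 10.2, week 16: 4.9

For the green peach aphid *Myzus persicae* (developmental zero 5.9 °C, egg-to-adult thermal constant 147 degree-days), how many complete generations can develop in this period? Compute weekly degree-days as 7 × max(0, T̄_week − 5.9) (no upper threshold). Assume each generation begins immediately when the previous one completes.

5 generations

Weekly DD (7 × max(0, T̄ − 5.9)): 55.3, 58.8, 73.5, 9.1, 37.1, 0.0, 113.4, 40.6, 74.2, 75.6, 84.0, 59.5, 16.8, 99.4, 30.1, 0.0.
Season total = 827.4 DD.
Complete generations = ⌊827.4 / 147⌋ = 5.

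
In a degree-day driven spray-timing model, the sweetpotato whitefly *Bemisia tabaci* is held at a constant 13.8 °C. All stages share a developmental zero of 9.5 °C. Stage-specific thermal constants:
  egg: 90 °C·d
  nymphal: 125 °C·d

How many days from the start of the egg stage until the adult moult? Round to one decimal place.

50.0 days

Daily accumulation at 13.8 °C = 13.8 − 9.5 = 4.3 DD/day.
Total K = 90 + 125 = 215 DD.
Total duration = 215 / 4.3 = 50.000 ≈ 50.0 days.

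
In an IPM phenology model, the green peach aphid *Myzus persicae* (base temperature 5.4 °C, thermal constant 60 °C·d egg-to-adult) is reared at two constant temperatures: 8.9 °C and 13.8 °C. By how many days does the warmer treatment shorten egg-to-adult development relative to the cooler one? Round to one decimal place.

10.0 days

At 8.9 °C: 60 / (8.9 − 5.4) = 60 / 3.5 = 17.143 d.
At 13.8 °C: 60 / (13.8 − 5.4) = 60 / 8.4 = 7.143 d.
Difference = |17.143 − 7.143| = 10.000 ≈ 10.0 days.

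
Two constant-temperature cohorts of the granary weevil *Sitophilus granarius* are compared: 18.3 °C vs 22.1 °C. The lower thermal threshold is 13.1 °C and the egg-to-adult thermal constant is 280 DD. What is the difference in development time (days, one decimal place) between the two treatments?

At 18.3 °C: 280 / (18.3 − 13.1) = 280 / 5.2 = 53.846 d.
At 22.1 °C: 280 / (22.1 − 13.1) = 280 / 9.0 = 31.111 d.
Difference = |53.846 − 31.111| = 22.735 ≈ 22.7 days.

22.7 days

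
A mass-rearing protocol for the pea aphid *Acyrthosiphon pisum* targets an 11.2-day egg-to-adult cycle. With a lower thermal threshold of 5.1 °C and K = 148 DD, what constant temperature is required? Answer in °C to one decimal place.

18.3 °C

Required daily accumulation = 148 / 11.2 = 13.214 DD/day.
T = T_base + 13.214 = 5.1 + 13.214 = 18.314 ≈ 18.3 °C.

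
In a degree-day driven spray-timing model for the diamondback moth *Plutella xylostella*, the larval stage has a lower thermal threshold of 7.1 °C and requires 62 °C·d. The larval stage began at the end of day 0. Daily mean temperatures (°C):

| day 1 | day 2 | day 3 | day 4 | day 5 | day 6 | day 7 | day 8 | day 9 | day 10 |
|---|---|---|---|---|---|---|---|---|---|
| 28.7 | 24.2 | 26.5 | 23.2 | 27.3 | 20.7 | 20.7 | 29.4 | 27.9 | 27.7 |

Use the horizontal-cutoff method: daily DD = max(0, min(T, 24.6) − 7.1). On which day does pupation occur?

Daily DD above 7.1 °C (capped at 17.5): 17.5, 17.1, 17.5, 16.1, 17.5, 13.6, 13.6, 17.5, 17.5, 17.5.
Cumulative: 17.5, 34.6, 52.1, 68.2, 85.7, 99.3, 112.9, 130.4, 147.9, 165.4.
The total first reaches 62 DD on day 4.

day 4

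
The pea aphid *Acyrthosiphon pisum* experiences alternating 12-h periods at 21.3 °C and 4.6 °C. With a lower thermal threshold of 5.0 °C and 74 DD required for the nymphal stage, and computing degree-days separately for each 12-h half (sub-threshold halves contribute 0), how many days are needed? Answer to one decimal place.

9.1 days

Day half: max(0, 21.3 − 5.0) × 0.5 = 16.3 × 0.5 = 8.15 DD.
Night half: max(0, 4.6 − 5.0) × 0.5 = 0.0 × 0.5 = 0.00 DD.
Per 24 h: 8.15 DD/day.
Duration = 74 / 8.15 = 9.080 ≈ 9.1 days.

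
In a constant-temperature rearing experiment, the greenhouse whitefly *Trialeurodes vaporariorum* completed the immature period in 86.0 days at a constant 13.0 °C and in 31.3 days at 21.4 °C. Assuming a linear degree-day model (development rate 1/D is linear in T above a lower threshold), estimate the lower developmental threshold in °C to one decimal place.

8.2 °C

Linear rate model ⇒ the product D·(T − T_b) is constant across temperatures.
86.0·(13.0 − T_b) = 31.3·(21.4 − T_b)
T_b = (86.0·13.0 − 31.3·21.4) / (86.0 − 31.3) = 448.18 / 54.7 = 8.193 °C ≈ 8.2 °C.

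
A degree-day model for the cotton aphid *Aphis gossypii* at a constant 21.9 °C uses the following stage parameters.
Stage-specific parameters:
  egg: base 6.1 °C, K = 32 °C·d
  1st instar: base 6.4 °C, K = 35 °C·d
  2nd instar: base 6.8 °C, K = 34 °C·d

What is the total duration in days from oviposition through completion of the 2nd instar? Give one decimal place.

egg: 32 / (21.9 − 6.1) = 32 / 15.8 = 2.025 d.
1st instar: 35 / (21.9 − 6.4) = 35 / 15.5 = 2.258 d.
2nd instar: 34 / (21.9 − 6.8) = 34 / 15.1 = 2.252 d.
Sum = 6.535 ≈ 6.5 days.

6.5 days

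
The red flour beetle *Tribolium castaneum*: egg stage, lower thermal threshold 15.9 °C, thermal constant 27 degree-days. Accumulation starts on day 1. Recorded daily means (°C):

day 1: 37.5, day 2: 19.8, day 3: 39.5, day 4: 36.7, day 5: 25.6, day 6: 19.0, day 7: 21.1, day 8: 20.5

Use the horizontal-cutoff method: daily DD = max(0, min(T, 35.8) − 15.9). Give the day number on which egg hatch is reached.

day 3

Daily DD above 15.9 °C (capped at 19.9): 19.9, 3.9, 19.9, 19.9, 9.7, 3.1, 5.2, 4.6.
Cumulative: 19.9, 23.8, 43.7, 63.6, 73.3, 76.4, 81.6, 86.2.
The total first reaches 27 DD on day 3.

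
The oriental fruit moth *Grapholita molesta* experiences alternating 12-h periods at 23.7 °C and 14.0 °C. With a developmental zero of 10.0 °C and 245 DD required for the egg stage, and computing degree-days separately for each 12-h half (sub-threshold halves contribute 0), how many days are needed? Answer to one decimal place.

27.7 days

Day half: max(0, 23.7 − 10.0) × 0.5 = 13.7 × 0.5 = 6.85 DD.
Night half: max(0, 14.0 − 10.0) × 0.5 = 4.0 × 0.5 = 2.00 DD.
Per 24 h: 8.85 DD/day.
Duration = 245 / 8.85 = 27.684 ≈ 27.7 days.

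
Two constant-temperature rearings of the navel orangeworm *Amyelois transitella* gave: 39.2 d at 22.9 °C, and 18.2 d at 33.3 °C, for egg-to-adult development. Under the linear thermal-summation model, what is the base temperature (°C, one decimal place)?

13.9 °C

Equal thermal constants: D₁(T₁ − T_b) = D₂(T₂ − T_b).
39.2·(22.9 − T_b) = 18.2·(33.3 − T_b)
T_b = (39.2·22.9 − 18.2·33.3) / (39.2 − 18.2) = 291.62 / 21.0 = 13.887 °C ≈ 13.9 °C.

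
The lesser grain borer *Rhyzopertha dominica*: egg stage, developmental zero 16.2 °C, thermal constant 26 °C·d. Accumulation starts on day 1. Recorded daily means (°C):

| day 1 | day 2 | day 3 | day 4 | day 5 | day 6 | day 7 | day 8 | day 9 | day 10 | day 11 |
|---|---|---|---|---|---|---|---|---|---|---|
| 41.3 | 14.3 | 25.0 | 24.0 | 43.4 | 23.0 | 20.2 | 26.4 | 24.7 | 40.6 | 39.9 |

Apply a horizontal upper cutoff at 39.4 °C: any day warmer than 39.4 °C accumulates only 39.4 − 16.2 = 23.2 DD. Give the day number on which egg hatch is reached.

Daily DD above 16.2 °C (capped at 23.2): 23.2, 0.0, 8.8, 7.8, 23.2, 6.8, 4.0, 10.2, 8.5, 23.2, 23.2.
Cumulative: 23.2, 23.2, 32.0, 39.8, 63.0, 69.8, 73.8, 84.0, 92.5, 115.7, 138.9.
The total first reaches 26 DD on day 3.

day 3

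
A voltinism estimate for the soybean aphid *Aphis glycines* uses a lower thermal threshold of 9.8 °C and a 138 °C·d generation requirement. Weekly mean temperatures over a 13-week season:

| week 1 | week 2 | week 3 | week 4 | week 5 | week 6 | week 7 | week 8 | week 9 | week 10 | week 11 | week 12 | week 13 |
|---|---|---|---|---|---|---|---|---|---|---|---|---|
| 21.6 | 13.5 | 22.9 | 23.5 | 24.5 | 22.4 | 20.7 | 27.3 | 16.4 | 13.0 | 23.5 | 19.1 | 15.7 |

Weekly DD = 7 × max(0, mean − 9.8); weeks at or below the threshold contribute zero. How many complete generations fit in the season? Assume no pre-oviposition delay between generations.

Weekly DD (7 × max(0, T̄ − 9.8)): 82.6, 25.9, 91.7, 95.9, 102.9, 88.2, 76.3, 122.5, 46.2, 22.4, 95.9, 65.1, 41.3.
Season total = 956.9 DD.
Complete generations = ⌊956.9 / 138⌋ = 6.

6 generations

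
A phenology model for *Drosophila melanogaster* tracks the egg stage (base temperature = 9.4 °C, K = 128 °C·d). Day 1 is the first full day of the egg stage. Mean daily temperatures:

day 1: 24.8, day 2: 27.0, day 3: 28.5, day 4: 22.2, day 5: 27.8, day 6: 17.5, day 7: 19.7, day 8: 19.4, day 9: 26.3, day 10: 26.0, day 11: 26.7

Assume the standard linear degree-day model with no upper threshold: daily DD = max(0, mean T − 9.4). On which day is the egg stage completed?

day 9

Daily DD above 9.4 °C: 15.4, 17.6, 19.1, 12.8, 18.4, 8.1, 10.3, 10.0, 16.9, 16.6, 17.3.
Cumulative: 15.4, 33.0, 52.1, 64.9, 83.3, 91.4, 101.7, 111.7, 128.6, 145.2, 162.5.
The total first reaches 128 DD on day 9.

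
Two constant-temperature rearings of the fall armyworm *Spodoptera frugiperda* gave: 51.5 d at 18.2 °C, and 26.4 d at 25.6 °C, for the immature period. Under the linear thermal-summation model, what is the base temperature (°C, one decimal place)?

10.4 °C

Equal thermal constants: D₁(T₁ − T_b) = D₂(T₂ − T_b).
51.5·(18.2 − T_b) = 26.4·(25.6 − T_b)
T_b = (51.5·18.2 − 26.4·25.6) / (51.5 − 26.4) = 261.46 / 25.1 = 10.417 °C ≈ 10.4 °C.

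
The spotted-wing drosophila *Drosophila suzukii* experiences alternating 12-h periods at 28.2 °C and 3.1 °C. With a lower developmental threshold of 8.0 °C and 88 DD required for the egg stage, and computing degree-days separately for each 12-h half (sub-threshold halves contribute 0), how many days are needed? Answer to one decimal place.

Day half: max(0, 28.2 − 8.0) × 0.5 = 20.2 × 0.5 = 10.10 DD.
Night half: max(0, 3.1 − 8.0) × 0.5 = 0.0 × 0.5 = 0.00 DD.
Per 24 h: 10.10 DD/day.
Duration = 88 / 10.10 = 8.713 ≈ 8.7 days.

8.7 days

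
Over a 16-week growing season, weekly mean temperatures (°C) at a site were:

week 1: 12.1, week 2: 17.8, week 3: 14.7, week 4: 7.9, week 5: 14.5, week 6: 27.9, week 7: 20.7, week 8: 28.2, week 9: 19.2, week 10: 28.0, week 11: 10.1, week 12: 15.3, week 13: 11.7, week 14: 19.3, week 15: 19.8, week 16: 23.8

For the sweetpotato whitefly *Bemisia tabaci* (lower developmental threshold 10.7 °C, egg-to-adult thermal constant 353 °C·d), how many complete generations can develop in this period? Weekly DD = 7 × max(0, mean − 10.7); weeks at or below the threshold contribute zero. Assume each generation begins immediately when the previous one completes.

2 generations

Weekly DD (7 × max(0, T̄ − 10.7)): 9.8, 49.7, 28.0, 0.0, 26.6, 120.4, 70.0, 122.5, 59.5, 121.1, 0.0, 32.2, 7.0, 60.2, 63.7, 91.7.
Season total = 862.4 DD.
Complete generations = ⌊862.4 / 353⌋ = 2.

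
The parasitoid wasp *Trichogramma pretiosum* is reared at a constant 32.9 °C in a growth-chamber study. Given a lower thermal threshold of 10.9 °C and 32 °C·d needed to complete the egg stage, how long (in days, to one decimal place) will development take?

Daily accumulation = 32.9 − 10.9 = 22.0 DD/day.
Duration = 32 / 22.0 = 1.455 ≈ 1.5 days.

1.5 days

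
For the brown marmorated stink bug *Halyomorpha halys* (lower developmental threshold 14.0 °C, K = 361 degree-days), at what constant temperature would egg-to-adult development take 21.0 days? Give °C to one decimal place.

31.2 °C

Required daily accumulation = 361 / 21.0 = 17.190 DD/day.
T = T_base + 17.190 = 14.0 + 17.190 = 31.190 ≈ 31.2 °C.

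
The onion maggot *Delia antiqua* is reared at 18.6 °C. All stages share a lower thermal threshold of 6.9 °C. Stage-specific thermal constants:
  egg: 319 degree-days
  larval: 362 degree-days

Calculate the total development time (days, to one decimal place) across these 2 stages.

Daily accumulation at 18.6 °C = 18.6 − 6.9 = 11.7 DD/day.
Total K = 319 + 362 = 681 DD.
Total duration = 681 / 11.7 = 58.205 ≈ 58.2 days.

58.2 days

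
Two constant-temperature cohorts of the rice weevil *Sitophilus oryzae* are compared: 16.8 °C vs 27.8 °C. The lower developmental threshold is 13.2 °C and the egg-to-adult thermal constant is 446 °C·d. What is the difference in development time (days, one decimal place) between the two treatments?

93.3 days

At 16.8 °C: 446 / (16.8 − 13.2) = 446 / 3.6 = 123.889 d.
At 27.8 °C: 446 / (27.8 − 13.2) = 446 / 14.6 = 30.548 d.
Difference = |123.889 − 30.548| = 93.341 ≈ 93.3 days.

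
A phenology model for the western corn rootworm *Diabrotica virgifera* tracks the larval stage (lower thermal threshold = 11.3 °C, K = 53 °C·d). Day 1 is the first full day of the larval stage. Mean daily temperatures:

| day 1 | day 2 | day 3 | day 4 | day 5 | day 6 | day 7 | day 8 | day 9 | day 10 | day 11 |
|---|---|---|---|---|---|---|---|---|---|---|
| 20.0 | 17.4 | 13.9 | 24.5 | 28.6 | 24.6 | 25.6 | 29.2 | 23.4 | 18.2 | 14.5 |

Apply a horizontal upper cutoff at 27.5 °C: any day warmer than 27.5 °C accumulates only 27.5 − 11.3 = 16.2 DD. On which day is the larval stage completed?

day 6

Daily DD above 11.3 °C (capped at 16.2): 8.7, 6.1, 2.6, 13.2, 16.2, 13.3, 14.3, 16.2, 12.1, 6.9, 3.2.
Cumulative: 8.7, 14.8, 17.4, 30.6, 46.8, 60.1, 74.4, 90.6, 102.7, 109.6, 112.8.
The total first reaches 53 DD on day 6.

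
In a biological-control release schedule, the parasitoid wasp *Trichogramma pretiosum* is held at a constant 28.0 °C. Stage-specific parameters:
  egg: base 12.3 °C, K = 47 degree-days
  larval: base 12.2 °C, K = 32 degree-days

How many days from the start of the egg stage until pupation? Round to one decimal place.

5.0 days

egg: 47 / (28.0 − 12.3) = 47 / 15.7 = 2.994 d.
larval: 32 / (28.0 − 12.2) = 32 / 15.8 = 2.025 d.
Sum = 5.019 ≈ 5.0 days.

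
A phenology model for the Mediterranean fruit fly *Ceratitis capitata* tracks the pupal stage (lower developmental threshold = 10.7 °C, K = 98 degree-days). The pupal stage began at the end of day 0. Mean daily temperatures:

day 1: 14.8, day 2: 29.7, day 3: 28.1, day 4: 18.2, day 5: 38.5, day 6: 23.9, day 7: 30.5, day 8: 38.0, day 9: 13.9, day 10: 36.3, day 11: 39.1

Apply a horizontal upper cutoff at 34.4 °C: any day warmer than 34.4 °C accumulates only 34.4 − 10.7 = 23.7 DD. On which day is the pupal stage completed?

Daily DD above 10.7 °C (capped at 23.7): 4.1, 19.0, 17.4, 7.5, 23.7, 13.2, 19.8, 23.7, 3.2, 23.7, 23.7.
Cumulative: 4.1, 23.1, 40.5, 48.0, 71.7, 84.9, 104.7, 128.4, 131.6, 155.3, 179.0.
The total first reaches 98 DD on day 7.

day 7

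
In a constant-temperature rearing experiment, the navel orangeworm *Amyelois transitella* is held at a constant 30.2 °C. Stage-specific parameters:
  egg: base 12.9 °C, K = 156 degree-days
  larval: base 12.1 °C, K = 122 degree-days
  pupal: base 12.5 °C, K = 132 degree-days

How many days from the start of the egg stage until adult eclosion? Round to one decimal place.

egg: 156 / (30.2 − 12.9) = 156 / 17.3 = 9.017 d.
larval: 122 / (30.2 − 12.1) = 122 / 18.1 = 6.740 d.
pupal: 132 / (30.2 − 12.5) = 132 / 17.7 = 7.458 d.
Sum = 23.215 ≈ 23.2 days.

23.2 days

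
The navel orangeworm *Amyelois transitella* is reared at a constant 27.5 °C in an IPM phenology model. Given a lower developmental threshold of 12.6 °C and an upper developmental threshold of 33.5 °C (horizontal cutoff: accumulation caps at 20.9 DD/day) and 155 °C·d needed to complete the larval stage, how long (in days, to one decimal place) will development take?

Daily accumulation = 27.5 − 12.6 = 14.9 DD/day.
Duration = 155 / 14.9 = 10.403 ≈ 10.4 days.

10.4 days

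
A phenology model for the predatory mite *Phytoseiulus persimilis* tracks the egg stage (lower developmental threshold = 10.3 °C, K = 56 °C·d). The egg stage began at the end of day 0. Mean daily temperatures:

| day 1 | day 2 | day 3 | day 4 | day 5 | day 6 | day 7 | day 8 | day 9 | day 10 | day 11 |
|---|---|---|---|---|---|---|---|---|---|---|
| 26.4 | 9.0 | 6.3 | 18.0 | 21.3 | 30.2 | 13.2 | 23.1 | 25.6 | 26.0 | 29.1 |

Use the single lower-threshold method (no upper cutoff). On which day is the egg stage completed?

day 7

Daily DD above 10.3 °C: 16.1, 0.0, 0.0, 7.7, 11.0, 19.9, 2.9, 12.8, 15.3, 15.7, 18.8.
Cumulative: 16.1, 16.1, 16.1, 23.8, 34.8, 54.7, 57.6, 70.4, 85.7, 101.4, 120.2.
The total first reaches 56 DD on day 7.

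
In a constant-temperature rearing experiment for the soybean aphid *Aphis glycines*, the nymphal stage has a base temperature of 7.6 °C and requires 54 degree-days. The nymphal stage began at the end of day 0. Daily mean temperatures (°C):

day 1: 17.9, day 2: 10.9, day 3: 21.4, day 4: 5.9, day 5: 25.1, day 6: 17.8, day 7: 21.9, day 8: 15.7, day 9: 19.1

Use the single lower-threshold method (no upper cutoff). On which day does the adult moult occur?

Daily DD above 7.6 °C: 10.3, 3.3, 13.8, 0.0, 17.5, 10.2, 14.3, 8.1, 11.5.
Cumulative: 10.3, 13.6, 27.4, 27.4, 44.9, 55.1, 69.4, 77.5, 89.0.
The total first reaches 54 DD on day 6.

day 6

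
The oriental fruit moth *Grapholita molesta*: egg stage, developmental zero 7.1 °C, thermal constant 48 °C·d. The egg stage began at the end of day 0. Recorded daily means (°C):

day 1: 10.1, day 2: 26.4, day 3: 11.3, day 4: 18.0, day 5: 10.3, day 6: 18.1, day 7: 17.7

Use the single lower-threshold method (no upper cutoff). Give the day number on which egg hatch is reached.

Daily DD above 7.1 °C: 3.0, 19.3, 4.2, 10.9, 3.2, 11.0, 10.6.
Cumulative: 3.0, 22.3, 26.5, 37.4, 40.6, 51.6, 62.2.
The total first reaches 48 DD on day 6.

day 6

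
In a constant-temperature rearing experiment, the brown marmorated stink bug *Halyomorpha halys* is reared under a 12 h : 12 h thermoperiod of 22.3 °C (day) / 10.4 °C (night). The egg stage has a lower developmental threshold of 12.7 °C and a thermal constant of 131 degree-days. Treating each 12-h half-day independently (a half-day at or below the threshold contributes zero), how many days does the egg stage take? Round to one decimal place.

27.3 days

Day half: max(0, 22.3 − 12.7) × 0.5 = 9.6 × 0.5 = 4.80 DD.
Night half: max(0, 10.4 − 12.7) × 0.5 = 0.0 × 0.5 = 0.00 DD.
Per 24 h: 4.80 DD/day.
Duration = 131 / 4.80 = 27.292 ≈ 27.3 days.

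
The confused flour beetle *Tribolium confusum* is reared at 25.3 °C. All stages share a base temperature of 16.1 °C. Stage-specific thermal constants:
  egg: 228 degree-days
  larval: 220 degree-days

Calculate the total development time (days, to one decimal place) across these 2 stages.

Daily accumulation at 25.3 °C = 25.3 − 16.1 = 9.2 DD/day.
Total K = 228 + 220 = 448 DD.
Total duration = 448 / 9.2 = 48.696 ≈ 48.7 days.

48.7 days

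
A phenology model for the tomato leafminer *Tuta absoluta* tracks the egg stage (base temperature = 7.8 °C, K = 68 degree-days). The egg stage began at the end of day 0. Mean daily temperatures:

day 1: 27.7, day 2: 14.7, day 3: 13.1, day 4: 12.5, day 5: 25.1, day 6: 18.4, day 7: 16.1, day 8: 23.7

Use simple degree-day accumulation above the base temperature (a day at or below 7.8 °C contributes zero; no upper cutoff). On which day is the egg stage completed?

day 7

Daily DD above 7.8 °C: 19.9, 6.9, 5.3, 4.7, 17.3, 10.6, 8.3, 15.9.
Cumulative: 19.9, 26.8, 32.1, 36.8, 54.1, 64.7, 73.0, 88.9.
The total first reaches 68 DD on day 7.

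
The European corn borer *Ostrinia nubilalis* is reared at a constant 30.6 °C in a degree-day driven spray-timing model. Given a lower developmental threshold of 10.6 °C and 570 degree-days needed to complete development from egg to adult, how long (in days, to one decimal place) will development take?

28.5 days

Daily accumulation = 30.6 − 10.6 = 20.0 DD/day.
Duration = 570 / 20.0 = 28.500 ≈ 28.5 days.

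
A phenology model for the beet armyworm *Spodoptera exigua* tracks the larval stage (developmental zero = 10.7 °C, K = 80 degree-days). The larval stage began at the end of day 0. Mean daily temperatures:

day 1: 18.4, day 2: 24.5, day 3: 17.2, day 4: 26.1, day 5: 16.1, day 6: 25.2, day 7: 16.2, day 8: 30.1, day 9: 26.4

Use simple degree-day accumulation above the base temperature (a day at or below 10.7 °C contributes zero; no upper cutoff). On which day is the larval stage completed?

Daily DD above 10.7 °C: 7.7, 13.8, 6.5, 15.4, 5.4, 14.5, 5.5, 19.4, 15.7.
Cumulative: 7.7, 21.5, 28.0, 43.4, 48.8, 63.3, 68.8, 88.2, 103.9.
The total first reaches 80 DD on day 8.

day 8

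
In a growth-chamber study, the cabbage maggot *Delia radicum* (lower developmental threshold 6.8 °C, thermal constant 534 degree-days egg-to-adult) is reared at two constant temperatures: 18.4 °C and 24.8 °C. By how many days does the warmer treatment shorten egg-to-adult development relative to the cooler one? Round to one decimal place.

16.4 days

At 18.4 °C: 534 / (18.4 − 6.8) = 534 / 11.6 = 46.034 d.
At 24.8 °C: 534 / (24.8 − 6.8) = 534 / 18.0 = 29.667 d.
Difference = |46.034 − 29.667| = 16.368 ≈ 16.4 days.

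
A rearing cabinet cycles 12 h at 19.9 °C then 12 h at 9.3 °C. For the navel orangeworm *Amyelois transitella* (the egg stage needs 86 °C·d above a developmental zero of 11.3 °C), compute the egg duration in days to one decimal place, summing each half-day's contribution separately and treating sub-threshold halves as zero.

Day half: max(0, 19.9 − 11.3) × 0.5 = 8.6 × 0.5 = 4.30 DD.
Night half: max(0, 9.3 − 11.3) × 0.5 = 0.0 × 0.5 = 0.00 DD.
Per 24 h: 4.30 DD/day.
Duration = 86 / 4.30 = 20.000 ≈ 20.0 days.

20.0 days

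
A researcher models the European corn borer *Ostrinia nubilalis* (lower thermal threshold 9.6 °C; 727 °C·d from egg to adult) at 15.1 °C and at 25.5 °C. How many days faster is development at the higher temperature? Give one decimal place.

86.5 days

At 15.1 °C: 727 / (15.1 − 9.6) = 727 / 5.5 = 132.182 d.
At 25.5 °C: 727 / (25.5 − 9.6) = 727 / 15.9 = 45.723 d.
Difference = |132.182 − 45.723| = 86.459 ≈ 86.5 days.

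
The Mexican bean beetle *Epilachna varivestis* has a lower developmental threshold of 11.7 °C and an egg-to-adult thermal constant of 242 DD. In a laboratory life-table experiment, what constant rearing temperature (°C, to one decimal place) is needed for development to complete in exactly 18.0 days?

Required daily accumulation = 242 / 18.0 = 13.444 DD/day.
T = T_base + 13.444 = 11.7 + 13.444 = 25.144 ≈ 25.1 °C.

25.1 °C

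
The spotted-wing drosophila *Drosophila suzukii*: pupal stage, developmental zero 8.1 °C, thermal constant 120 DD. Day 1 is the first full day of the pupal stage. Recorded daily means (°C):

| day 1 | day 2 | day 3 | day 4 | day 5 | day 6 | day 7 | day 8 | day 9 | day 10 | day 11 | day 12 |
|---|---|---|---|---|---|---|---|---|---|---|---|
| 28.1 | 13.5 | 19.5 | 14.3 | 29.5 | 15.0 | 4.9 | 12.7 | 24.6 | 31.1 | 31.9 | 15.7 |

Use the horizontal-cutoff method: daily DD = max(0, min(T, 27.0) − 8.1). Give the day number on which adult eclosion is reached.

Daily DD above 8.1 °C (capped at 18.9): 18.9, 5.4, 11.4, 6.2, 18.9, 6.9, 0.0, 4.6, 16.5, 18.9, 18.9, 7.6.
Cumulative: 18.9, 24.3, 35.7, 41.9, 60.8, 67.7, 67.7, 72.3, 88.8, 107.7, 126.6, 134.2.
The total first reaches 120 DD on day 11.

day 11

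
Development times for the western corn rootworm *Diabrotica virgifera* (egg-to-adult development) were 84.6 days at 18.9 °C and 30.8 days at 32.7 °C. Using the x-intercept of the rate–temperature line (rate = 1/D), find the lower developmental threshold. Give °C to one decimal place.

Equal thermal constants: D₁(T₁ − T_b) = D₂(T₂ − T_b).
84.6·(18.9 − T_b) = 30.8·(32.7 − T_b)
T_b = (84.6·18.9 − 30.8·32.7) / (84.6 − 30.8) = 591.78 / 53.8 = 11.000 °C ≈ 11.0 °C.

11.0 °C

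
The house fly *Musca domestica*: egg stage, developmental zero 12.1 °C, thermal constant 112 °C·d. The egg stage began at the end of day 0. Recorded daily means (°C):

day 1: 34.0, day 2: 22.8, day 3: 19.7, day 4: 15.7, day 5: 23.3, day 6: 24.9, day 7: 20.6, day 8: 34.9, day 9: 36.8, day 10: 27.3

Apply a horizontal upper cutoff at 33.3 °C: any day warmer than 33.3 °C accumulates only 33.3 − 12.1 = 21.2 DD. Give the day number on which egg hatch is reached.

Daily DD above 12.1 °C (capped at 21.2): 21.2, 10.7, 7.6, 3.6, 11.2, 12.8, 8.5, 21.2, 21.2, 15.2.
Cumulative: 21.2, 31.9, 39.5, 43.1, 54.3, 67.1, 75.6, 96.8, 118.0, 133.2.
The total first reaches 112 DD on day 9.

day 9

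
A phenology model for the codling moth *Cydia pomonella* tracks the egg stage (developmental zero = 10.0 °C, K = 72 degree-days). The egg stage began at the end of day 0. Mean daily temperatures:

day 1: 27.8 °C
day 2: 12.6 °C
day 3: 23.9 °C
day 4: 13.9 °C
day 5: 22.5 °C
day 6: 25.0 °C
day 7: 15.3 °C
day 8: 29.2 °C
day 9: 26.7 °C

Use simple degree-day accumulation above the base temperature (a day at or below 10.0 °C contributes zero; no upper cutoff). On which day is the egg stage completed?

Daily DD above 10.0 °C: 17.8, 2.6, 13.9, 3.9, 12.5, 15.0, 5.3, 19.2, 16.7.
Cumulative: 17.8, 20.4, 34.3, 38.2, 50.7, 65.7, 71.0, 90.2, 106.9.
The total first reaches 72 DD on day 8.

day 8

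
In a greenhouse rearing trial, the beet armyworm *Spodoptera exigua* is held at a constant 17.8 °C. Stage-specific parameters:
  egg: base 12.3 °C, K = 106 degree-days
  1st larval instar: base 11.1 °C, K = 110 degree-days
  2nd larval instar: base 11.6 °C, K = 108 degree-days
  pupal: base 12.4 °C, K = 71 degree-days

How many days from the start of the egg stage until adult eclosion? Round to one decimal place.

egg: 106 / (17.8 − 12.3) = 106 / 5.5 = 19.273 d.
1st larval instar: 110 / (17.8 − 11.1) = 110 / 6.7 = 16.418 d.
2nd larval instar: 108 / (17.8 − 11.6) = 108 / 6.2 = 17.419 d.
pupal: 71 / (17.8 − 12.4) = 71 / 5.4 = 13.148 d.
Sum = 66.258 ≈ 66.3 days.

66.3 days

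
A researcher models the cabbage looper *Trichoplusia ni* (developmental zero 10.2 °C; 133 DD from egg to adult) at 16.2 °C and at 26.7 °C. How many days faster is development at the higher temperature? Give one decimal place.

14.1 days

At 16.2 °C: 133 / (16.2 − 10.2) = 133 / 6.0 = 22.167 d.
At 26.7 °C: 133 / (26.7 − 10.2) = 133 / 16.5 = 8.061 d.
Difference = |22.167 − 8.061| = 14.106 ≈ 14.1 days.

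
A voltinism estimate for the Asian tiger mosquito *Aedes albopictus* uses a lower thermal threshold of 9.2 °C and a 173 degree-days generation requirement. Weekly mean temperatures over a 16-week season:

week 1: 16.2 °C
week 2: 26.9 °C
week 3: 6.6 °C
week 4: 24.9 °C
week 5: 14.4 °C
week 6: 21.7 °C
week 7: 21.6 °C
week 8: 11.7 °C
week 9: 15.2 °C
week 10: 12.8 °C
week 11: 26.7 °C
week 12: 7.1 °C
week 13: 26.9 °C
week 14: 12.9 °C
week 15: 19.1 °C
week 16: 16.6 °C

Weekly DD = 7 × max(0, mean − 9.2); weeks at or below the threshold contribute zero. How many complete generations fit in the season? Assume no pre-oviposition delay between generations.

5 generations

Weekly DD (7 × max(0, T̄ − 9.2)): 49.0, 123.9, 0.0, 109.9, 36.4, 87.5, 86.8, 17.5, 42.0, 25.2, 122.5, 0.0, 123.9, 25.9, 69.3, 51.8.
Season total = 971.6 DD.
Complete generations = ⌊971.6 / 173⌋ = 5.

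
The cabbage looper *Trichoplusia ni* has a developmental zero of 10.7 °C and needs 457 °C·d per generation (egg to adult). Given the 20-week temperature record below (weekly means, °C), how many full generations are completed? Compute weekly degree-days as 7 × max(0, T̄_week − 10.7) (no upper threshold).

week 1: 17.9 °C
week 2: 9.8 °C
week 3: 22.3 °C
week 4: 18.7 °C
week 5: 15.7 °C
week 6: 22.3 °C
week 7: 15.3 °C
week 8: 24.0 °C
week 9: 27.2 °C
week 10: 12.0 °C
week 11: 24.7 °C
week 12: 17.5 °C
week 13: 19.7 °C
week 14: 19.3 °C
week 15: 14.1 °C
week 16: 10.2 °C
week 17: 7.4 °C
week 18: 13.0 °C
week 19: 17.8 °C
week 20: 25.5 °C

Weekly DD (7 × max(0, T̄ − 10.7)): 50.4, 0.0, 81.2, 56.0, 35.0, 81.2, 32.2, 93.1, 115.5, 9.1, 98.0, 47.6, 63.0, 60.2, 23.8, 0.0, 0.0, 16.1, 49.7, 103.6.
Season total = 1015.7 DD.
Complete generations = ⌊1015.7 / 457⌋ = 2.

2 generations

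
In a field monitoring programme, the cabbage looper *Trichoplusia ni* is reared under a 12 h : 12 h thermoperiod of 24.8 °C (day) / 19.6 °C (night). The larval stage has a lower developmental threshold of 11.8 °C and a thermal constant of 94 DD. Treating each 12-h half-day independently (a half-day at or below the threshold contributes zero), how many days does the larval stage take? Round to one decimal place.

Day half: max(0, 24.8 − 11.8) × 0.5 = 13.0 × 0.5 = 6.50 DD.
Night half: max(0, 19.6 − 11.8) × 0.5 = 7.8 × 0.5 = 3.90 DD.
Per 24 h: 10.40 DD/day.
Duration = 94 / 10.40 = 9.038 ≈ 9.0 days.

9.0 days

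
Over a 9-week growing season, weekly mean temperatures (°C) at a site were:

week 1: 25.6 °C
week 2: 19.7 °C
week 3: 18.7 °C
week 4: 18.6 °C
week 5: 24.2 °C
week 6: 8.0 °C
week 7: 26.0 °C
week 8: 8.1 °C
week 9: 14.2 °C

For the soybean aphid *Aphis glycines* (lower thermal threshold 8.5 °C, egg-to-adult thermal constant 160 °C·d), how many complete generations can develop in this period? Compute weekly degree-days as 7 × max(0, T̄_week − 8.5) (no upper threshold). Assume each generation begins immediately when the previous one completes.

3 generations

Weekly DD (7 × max(0, T̄ − 8.5)): 119.7, 78.4, 71.4, 70.7, 109.9, 0.0, 122.5, 0.0, 39.9.
Season total = 612.5 DD.
Complete generations = ⌊612.5 / 160⌋ = 3.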